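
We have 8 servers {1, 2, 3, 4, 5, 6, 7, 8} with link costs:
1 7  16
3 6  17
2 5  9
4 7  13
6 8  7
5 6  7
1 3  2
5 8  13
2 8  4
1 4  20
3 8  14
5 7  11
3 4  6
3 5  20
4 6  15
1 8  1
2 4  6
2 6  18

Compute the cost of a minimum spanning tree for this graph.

38

Kruskal's algorithm — process edges by increasing weight (ties by edge label):
1 8 (1): add — endpoints in different components.
1 3 (2): add — endpoints in different components.
2 8 (4): add — endpoints in different components.
2 4 (6): add — endpoints in different components.
3 4 (6): skip — 3 and 4 already connected.
5 6 (7): add — endpoints in different components.
6 8 (7): add — endpoints in different components.
2 5 (9): skip — 2 and 5 already connected.
5 7 (11): add — endpoints in different components.
MST edges: 1 8, 1 3, 2 8, 2 4, 5 6, 6 8, 5 7; total weight 1+2+4+6+7+7+11 = 38.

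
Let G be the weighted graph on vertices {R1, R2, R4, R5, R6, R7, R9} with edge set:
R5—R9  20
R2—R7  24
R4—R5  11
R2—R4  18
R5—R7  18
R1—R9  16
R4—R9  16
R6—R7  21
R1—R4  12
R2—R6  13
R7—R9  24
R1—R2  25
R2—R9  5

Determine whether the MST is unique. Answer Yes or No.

Sort edges by weight, then run Kruskal:
R2—R9 (5): add — endpoints in different components.
R4—R5 (11): add — endpoints in different components.
R1—R4 (12): add — endpoints in different components.
R2—R6 (13): add — endpoints in different components.
R1—R9 (16): add — endpoints in different components.
R4—R9 (16): skip — R9 and R4 already connected.
R2—R4 (18): skip — R4 and R2 already connected.
R5—R7 (18): add — endpoints in different components.
Non-tree edge R4—R9 has weight 16, equal to the heaviest edge on its tree cycle — swapping gives another MST of the same weight. Not unique.

No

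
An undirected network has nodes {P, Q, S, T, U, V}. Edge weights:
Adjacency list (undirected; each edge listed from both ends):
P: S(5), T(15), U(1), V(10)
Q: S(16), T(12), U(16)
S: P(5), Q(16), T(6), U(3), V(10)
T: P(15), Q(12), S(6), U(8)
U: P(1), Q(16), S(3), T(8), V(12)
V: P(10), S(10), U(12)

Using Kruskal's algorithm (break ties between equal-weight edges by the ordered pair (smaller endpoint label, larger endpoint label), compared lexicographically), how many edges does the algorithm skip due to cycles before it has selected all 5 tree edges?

Sort edges by weight, then run Kruskal:
P–U (1): add. Components now {V} {S} {T} {P,U} {Q}
S–U (3): add. Components now {V} {P,S,U} {T} {Q}
P–S (5): skip — S and P already connected.
S–T (6): add. Components now {V} {P,S,T,U} {Q}
T–U (8): skip — T and U already connected.
P–V (10): add. Components now {P,S,T,U,V} {Q}
S–V (10): skip — V and S already connected.
Q–T (12): add. Components now {P,Q,S,T,U,V}
Edges rejected before the tree was complete: 3.

3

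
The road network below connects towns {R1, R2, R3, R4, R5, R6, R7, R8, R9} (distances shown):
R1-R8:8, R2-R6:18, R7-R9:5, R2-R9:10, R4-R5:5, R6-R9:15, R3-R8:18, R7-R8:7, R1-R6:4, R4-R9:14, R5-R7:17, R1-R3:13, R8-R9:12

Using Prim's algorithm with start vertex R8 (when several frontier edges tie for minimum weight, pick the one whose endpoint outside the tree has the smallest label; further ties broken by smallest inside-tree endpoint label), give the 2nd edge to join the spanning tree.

R7-R9

Prim's algorithm from R8:
Step 1: frontier [R7-R8 7, R1-R8 8, R8-R9 12, R3-R8 18] → take R7-R8 (7); add R7.
Step 2: frontier [R7-R9 5, R5-R7 17, R1-R8 8, R8-R9 12, R3-R8 18] → take R7-R9 (5); add R9.
Step 3: frontier [R5-R7 17, R1-R8 8, R3-R8 18, R2-R9 10, R4-R9 14, R6-R9 15] → take R1-R8 (8); add R1.
Step 4: frontier [R1-R6 4, R1-R3 13, R5-R7 17, R3-R8 18, R2-R9 10, R4-R9 14, R6-R9 15] → take R1-R6 (4); add R6.
Step 5: frontier [R1-R3 13, R2-R6 18, R5-R7 17, R3-R8 18, R2-R9 10, R4-R9 14] → take R2-R9 (10); add R2.
Step 6: frontier [R1-R3 13, R5-R7 17, R3-R8 18, R4-R9 14] → take R1-R3 (13); add R3.
Step 7: frontier [R5-R7 17, R4-R9 14] → take R4-R9 (14); add R4.
Step 8: frontier [R4-R5 5, R5-R7 17] → take R4-R5 (5); add R5.
The 2nd edge added is R7-R9.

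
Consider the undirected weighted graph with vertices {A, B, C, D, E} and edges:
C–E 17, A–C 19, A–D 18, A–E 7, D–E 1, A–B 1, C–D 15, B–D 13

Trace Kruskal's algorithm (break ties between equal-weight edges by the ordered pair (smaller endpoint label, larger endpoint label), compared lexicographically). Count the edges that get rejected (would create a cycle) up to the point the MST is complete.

Sort edges by weight, then run Kruskal:
A–B (1): add. Components now {A,B} {C} {D} {E}
D–E (1): add. Components now {A,B} {C} {D,E}
A–E (7): add. Components now {A,B,D,E} {C}
B–D (13): skip — B and D already connected.
C–D (15): add. Components now {A,B,C,D,E}
Edges rejected before the tree was complete: 1.

1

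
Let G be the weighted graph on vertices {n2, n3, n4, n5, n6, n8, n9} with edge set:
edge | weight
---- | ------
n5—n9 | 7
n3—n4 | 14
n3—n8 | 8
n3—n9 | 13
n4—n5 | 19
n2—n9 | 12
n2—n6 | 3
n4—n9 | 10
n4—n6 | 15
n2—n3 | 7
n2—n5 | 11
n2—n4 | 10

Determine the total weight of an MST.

45

Sort edges by weight, then run Kruskal:
n2—n6 (3): add. Components now {n2,n6} {n8} {n3} {n9} {n4} {n5}
n2—n3 (7): add. Components now {n2,n3,n6} {n8} {n9} {n4} {n5}
n5—n9 (7): add. Components now {n2,n3,n6} {n8} {n5,n9} {n4}
n3—n8 (8): add. Components now {n2,n3,n6,n8} {n5,n9} {n4}
n2—n4 (10): add. Components now {n2,n3,n4,n6,n8} {n5,n9}
n4—n9 (10): add. Components now {n2,n3,n4,n5,n6,n8,n9}
MST edges: n2—n6, n2—n3, n5—n9, n3—n8, n2—n4, n4—n9; total weight 3+7+7+8+10+10 = 45.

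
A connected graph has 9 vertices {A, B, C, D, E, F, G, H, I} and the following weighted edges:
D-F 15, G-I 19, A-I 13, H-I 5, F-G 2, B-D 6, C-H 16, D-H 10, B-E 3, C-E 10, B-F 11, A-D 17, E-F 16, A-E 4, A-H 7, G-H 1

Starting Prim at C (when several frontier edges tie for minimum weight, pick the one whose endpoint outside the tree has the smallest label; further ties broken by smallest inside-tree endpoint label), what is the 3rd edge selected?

Grow the tree from C using Prim:
Step 1: cheapest edge leaving the tree is C-E (10); add E.
Step 2: cheapest edge leaving the tree is B-E (3); add B.
Step 3: cheapest edge leaving the tree is A-E (4); add A.
Step 4: cheapest edge leaving the tree is B-D (6); add D.
Step 5: cheapest edge leaving the tree is A-H (7); add H.
Step 6: cheapest edge leaving the tree is G-H (1); add G.
Step 7: cheapest edge leaving the tree is F-G (2); add F.
Step 8: cheapest edge leaving the tree is H-I (5); add I.
The 3rd edge added is A-E.

A-E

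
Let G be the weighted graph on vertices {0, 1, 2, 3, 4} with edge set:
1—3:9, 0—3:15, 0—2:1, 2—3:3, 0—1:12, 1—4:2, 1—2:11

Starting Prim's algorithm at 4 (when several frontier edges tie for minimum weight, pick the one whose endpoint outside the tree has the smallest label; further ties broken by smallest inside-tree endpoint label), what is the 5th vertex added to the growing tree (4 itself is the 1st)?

0

Prim, starting at 4.
Step 1: cheapest edge leaving the tree is 1—4 (2); add 1.
Step 2: cheapest edge leaving the tree is 1—3 (9); add 3.
Step 3: cheapest edge leaving the tree is 2—3 (3); add 2.
Step 4: cheapest edge leaving the tree is 0—2 (1); add 0.
Vertex order: 4, 1, 3, 2, 0. The 5th vertex is 0.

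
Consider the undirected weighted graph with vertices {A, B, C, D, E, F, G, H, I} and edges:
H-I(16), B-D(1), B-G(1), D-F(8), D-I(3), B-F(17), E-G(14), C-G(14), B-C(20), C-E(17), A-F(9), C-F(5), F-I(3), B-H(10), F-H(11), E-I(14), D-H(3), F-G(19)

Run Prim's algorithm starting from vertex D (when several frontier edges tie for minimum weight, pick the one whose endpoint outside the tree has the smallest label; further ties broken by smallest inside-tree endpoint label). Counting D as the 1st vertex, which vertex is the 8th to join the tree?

Prim's algorithm from D:
Step 1: cheapest edge leaving the tree is B-D (1); add B.
Step 2: cheapest edge leaving the tree is B-G (1); add G.
Step 3: cheapest edge leaving the tree is D-H (3); add H.
Step 4: cheapest edge leaving the tree is D-I (3); add I.
Step 5: cheapest edge leaving the tree is F-I (3); add F.
Step 6: cheapest edge leaving the tree is C-F (5); add C.
Step 7: cheapest edge leaving the tree is A-F (9); add A.
Step 8: cheapest edge leaving the tree is E-G (14); add E.
Vertex order: D, B, G, H, I, F, C, A, E. The 8th vertex is A.

A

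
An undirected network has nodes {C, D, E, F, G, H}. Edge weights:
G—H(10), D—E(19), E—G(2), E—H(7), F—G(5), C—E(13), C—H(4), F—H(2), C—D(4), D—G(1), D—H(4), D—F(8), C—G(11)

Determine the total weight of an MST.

13

Grow the tree from G using Prim:
Step 1: frontier [D—G 1, E—G 2, F—G 5, G—H 10, C—G 11] → take D—G (1); add D.
Step 2: frontier [C—D 4, D—H 4, D—F 8, D—E 19, E—G 2, F—G 5, G—H 10, C—G 11] → take E—G (2); add E.
Step 3: frontier [C—D 4, D—H 4, D—F 8, E—H 7, C—E 13, F—G 5, G—H 10, C—G 11] → take C—D (4); add C.
Step 4: frontier [C—H 4, D—H 4, D—F 8, E—H 7, F—G 5, G—H 10] → take C—H (4); add H.
Step 5: frontier [D—F 8, F—G 5, F—H 2] → take F—H (2); add F.
MST edges: D—G, E—G, C—D, C—H, F—H; total weight 1+2+4+4+2 = 13.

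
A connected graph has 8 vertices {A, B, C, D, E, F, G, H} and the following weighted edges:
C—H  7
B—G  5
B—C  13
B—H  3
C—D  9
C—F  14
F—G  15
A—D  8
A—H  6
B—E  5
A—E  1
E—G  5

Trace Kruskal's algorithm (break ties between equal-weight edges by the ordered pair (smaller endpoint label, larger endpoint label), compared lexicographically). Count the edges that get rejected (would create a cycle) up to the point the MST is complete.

Kruskal: consider edges lightest-first.
A—E (1): add — endpoints in different components.
B—H (3): add — endpoints in different components.
B—E (5): add — endpoints in different components.
B—G (5): add — endpoints in different components.
E—G (5): skip — E and G already connected.
A—H (6): skip — A and H already connected.
C—H (7): add — endpoints in different components.
A—D (8): add — endpoints in different components.
C—D (9): skip — C and D already connected.
B—C (13): skip — B and C already connected.
C—F (14): add — endpoints in different components.
Edges rejected before the tree was complete: 4.

4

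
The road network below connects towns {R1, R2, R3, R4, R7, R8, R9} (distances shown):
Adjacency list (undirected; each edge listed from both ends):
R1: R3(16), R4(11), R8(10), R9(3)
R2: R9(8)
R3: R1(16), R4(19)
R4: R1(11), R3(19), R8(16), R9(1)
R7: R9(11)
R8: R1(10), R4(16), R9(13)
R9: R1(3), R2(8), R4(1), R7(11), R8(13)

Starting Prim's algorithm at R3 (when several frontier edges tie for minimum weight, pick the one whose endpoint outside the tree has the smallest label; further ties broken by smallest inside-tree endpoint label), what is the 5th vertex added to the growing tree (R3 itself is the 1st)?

R2

Prim, starting at R3.
Step 1: cheapest edge leaving the tree is R1—R3 (16); add R1.
Step 2: cheapest edge leaving the tree is R1—R9 (3); add R9.
Step 3: cheapest edge leaving the tree is R4—R9 (1); add R4.
Step 4: cheapest edge leaving the tree is R2—R9 (8); add R2.
Step 5: cheapest edge leaving the tree is R1—R8 (10); add R8.
Step 6: cheapest edge leaving the tree is R7—R9 (11); add R7.
Vertex order: R3, R1, R9, R4, R2, R8, R7. The 5th vertex is R2.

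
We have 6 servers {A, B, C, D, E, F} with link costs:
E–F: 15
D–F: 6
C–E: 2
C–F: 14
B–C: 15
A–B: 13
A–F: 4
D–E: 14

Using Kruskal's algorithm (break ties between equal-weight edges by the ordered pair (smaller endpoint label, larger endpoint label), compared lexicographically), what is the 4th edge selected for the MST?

Kruskal's algorithm — process edges by increasing weight (ties by edge label):
C–E (2): add. Components now {A} {B} {C,E} {D} {F}
A–F (4): add. Components now {A,F} {B} {C,E} {D}
D–F (6): add. Components now {A,D,F} {B} {C,E}
A–B (13): add. Components now {A,B,D,F} {C,E}
C–F (14): add. Components now {A,B,C,D,E,F}
The 4th edge added is A–B.

A-B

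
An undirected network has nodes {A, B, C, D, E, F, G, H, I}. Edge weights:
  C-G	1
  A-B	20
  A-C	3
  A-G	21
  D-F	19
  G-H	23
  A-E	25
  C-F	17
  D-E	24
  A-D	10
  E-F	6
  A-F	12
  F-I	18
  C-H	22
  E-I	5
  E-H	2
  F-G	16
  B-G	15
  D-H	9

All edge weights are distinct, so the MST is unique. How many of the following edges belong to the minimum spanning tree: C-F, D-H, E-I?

Kruskal: consider edges lightest-first.
C-G (1): add — endpoints in different components.
E-H (2): add — endpoints in different components.
A-C (3): add — endpoints in different components.
E-I (5): add — endpoints in different components.
E-F (6): add — endpoints in different components.
D-H (9): add — endpoints in different components.
A-D (10): add — endpoints in different components.
A-F (12): skip — A and F already connected.
B-G (15): add — endpoints in different components.
MST edge set: {C-G, E-H, A-C, E-I, E-F, D-H, A-D, B-G}.
Of the listed edges, {D-H, E-I} are in the MST → 2.

2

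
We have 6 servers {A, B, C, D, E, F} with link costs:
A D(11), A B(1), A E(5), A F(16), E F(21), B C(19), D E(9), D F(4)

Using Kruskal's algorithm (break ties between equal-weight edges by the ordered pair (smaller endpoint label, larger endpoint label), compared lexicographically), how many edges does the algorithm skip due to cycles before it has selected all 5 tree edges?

2

Kruskal: consider edges lightest-first.
A B (1): add — endpoints in different components.
D F (4): add — endpoints in different components.
A E (5): add — endpoints in different components.
D E (9): add — endpoints in different components.
A D (11): skip — A and D already connected.
A F (16): skip — A and F already connected.
B C (19): add — endpoints in different components.
Edges rejected before the tree was complete: 2.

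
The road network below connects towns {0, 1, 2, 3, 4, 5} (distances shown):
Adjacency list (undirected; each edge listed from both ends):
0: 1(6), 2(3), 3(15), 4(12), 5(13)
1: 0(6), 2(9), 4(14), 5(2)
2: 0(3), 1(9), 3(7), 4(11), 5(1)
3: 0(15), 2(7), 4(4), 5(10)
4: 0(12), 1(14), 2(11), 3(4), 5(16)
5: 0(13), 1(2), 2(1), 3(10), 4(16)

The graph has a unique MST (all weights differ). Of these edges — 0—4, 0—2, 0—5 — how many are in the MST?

Sort edges by weight, then run Kruskal:
2—5 (1): add — endpoints in different components.
1—5 (2): add — endpoints in different components.
0—2 (3): add — endpoints in different components.
3—4 (4): add — endpoints in different components.
0—1 (6): skip — 0 and 1 already connected.
2—3 (7): add — endpoints in different components.
MST edge set: {2—5, 1—5, 0—2, 3—4, 2—3}.
Of the listed edges, {0—2} are in the MST → 1.

1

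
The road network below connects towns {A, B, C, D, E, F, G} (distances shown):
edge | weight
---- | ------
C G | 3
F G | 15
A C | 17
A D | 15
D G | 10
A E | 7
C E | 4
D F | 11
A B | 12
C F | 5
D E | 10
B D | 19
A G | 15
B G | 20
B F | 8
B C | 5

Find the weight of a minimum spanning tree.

34

Prim, starting at E.
Step 1: cheapest edge leaving the tree is C E (4); add C.
Step 2: cheapest edge leaving the tree is C G (3); add G.
Step 3: cheapest edge leaving the tree is B C (5); add B.
Step 4: cheapest edge leaving the tree is C F (5); add F.
Step 5: cheapest edge leaving the tree is A E (7); add A.
Step 6: cheapest edge leaving the tree is D E (10); add D.
MST edges: C E, C G, B C, C F, A E, D E; total weight 4+3+5+5+7+10 = 34.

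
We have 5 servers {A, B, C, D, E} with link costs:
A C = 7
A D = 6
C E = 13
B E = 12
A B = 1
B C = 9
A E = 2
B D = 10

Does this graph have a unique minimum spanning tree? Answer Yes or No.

Yes

Kruskal: consider edges lightest-first.
A B (1): add. Components now {A,B} {C} {D} {E}
A E (2): add. Components now {A,B,E} {C} {D}
A D (6): add. Components now {A,B,D,E} {C}
A C (7): add. Components now {A,B,C,D,E}
Every non-tree edge has weight strictly greater than the heaviest edge on the tree path between its endpoints, so the MST is unique.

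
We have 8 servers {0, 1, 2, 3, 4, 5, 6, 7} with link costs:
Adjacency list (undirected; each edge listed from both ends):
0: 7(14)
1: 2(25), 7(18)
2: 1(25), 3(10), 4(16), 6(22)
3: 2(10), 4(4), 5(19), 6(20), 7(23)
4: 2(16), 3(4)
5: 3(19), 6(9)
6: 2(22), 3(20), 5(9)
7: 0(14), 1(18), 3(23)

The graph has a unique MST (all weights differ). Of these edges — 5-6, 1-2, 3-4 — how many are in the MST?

Kruskal: consider edges lightest-first.
3-4 (4): add — endpoints in different components.
5-6 (9): add — endpoints in different components.
2-3 (10): add — endpoints in different components.
0-7 (14): add — endpoints in different components.
2-4 (16): skip — 2 and 4 already connected.
1-7 (18): add — endpoints in different components.
3-5 (19): add — endpoints in different components.
3-6 (20): skip — 3 and 6 already connected.
2-6 (22): skip — 2 and 6 already connected.
3-7 (23): add — endpoints in different components.
MST edge set: {3-4, 5-6, 2-3, 0-7, 1-7, 3-5, 3-7}.
Of the listed edges, {5-6, 3-4} are in the MST → 2.

2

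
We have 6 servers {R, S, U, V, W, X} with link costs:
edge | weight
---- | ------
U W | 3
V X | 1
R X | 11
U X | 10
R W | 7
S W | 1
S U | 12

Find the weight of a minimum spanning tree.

22

Sort edges by weight, then run Kruskal:
S W (1): add. Components now {X} {V} {S,W} {R} {U}
V X (1): add. Components now {V,X} {S,W} {R} {U}
U W (3): add. Components now {V,X} {S,U,W} {R}
R W (7): add. Components now {V,X} {R,S,U,W}
U X (10): add. Components now {R,S,U,V,W,X}
MST edges: S W, V X, U W, R W, U X; total weight 1+1+3+7+10 = 22.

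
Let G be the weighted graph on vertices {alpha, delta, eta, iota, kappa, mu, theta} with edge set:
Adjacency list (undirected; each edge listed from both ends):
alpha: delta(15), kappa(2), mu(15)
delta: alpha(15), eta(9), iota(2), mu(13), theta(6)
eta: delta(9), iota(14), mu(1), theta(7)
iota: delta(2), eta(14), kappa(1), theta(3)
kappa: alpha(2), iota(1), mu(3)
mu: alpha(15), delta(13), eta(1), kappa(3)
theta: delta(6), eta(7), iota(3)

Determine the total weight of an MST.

12

Kruskal's algorithm — process edges by increasing weight (ties by edge label):
eta—mu (1): add. Components now {eta,mu} {iota} {kappa} {theta} {alpha} {delta}
iota—kappa (1): add. Components now {eta,mu} {iota,kappa} {theta} {alpha} {delta}
alpha—kappa (2): add. Components now {eta,mu} {alpha,iota,kappa} {theta} {delta}
delta—iota (2): add. Components now {eta,mu} {alpha,delta,iota,kappa} {theta}
iota—theta (3): add. Components now {eta,mu} {alpha,delta,iota,kappa,theta}
kappa—mu (3): add. Components now {alpha,delta,eta,iota,kappa,mu,theta}
MST edges: eta—mu, iota—kappa, alpha—kappa, delta—iota, iota—theta, kappa—mu; total weight 1+1+2+2+3+3 = 12.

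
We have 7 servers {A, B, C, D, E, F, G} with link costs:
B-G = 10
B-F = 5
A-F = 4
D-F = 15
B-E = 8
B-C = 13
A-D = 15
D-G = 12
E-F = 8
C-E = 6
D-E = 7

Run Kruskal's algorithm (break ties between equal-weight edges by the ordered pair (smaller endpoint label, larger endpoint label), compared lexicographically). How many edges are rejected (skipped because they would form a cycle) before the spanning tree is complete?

Sort edges by weight, then run Kruskal:
A-F (4): add. Components now {A,F} {B} {C} {D} {E} {G}
B-F (5): add. Components now {A,B,F} {C} {D} {E} {G}
C-E (6): add. Components now {A,B,F} {C,E} {D} {G}
D-E (7): add. Components now {A,B,F} {C,D,E} {G}
B-E (8): add. Components now {A,B,C,D,E,F} {G}
E-F (8): skip — E and F already connected.
B-G (10): add. Components now {A,B,C,D,E,F,G}
Edges rejected before the tree was complete: 1.

1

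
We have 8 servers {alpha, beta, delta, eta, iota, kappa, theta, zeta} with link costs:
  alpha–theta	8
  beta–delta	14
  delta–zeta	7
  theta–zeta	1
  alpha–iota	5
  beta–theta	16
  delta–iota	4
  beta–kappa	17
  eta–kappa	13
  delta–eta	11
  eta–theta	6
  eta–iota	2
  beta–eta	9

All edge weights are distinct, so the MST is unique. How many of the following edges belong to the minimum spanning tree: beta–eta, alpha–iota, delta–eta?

2

Sort edges by weight, then run Kruskal:
theta–zeta (1): add — endpoints in different components.
eta–iota (2): add — endpoints in different components.
delta–iota (4): add — endpoints in different components.
alpha–iota (5): add — endpoints in different components.
eta–theta (6): add — endpoints in different components.
delta–zeta (7): skip — delta and zeta already connected.
alpha–theta (8): skip — theta and alpha already connected.
beta–eta (9): add — endpoints in different components.
delta–eta (11): skip — delta and eta already connected.
eta–kappa (13): add — endpoints in different components.
MST edge set: {theta–zeta, eta–iota, delta–iota, alpha–iota, eta–theta, beta–eta, eta–kappa}.
Of the listed edges, {beta–eta, alpha–iota} are in the MST → 2.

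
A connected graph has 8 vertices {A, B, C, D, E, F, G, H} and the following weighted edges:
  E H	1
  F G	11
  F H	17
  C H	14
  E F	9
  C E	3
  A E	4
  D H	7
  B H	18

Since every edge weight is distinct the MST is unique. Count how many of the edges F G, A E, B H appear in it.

3

Sort edges by weight, then run Kruskal:
E H (1): add — endpoints in different components.
C E (3): add — endpoints in different components.
A E (4): add — endpoints in different components.
D H (7): add — endpoints in different components.
E F (9): add — endpoints in different components.
F G (11): add — endpoints in different components.
C H (14): skip — C and H already connected.
F H (17): skip — F and H already connected.
B H (18): add — endpoints in different components.
MST edge set: {E H, C E, A E, D H, E F, F G, B H}.
Of the listed edges, {F G, A E, B H} are in the MST → 3.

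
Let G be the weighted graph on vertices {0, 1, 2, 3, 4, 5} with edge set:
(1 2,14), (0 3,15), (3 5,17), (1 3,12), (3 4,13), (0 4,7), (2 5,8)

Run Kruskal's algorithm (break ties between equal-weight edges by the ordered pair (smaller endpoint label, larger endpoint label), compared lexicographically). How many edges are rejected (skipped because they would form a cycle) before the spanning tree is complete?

0

Kruskal's algorithm — process edges by increasing weight (ties by edge label):
0 4 (7): add — endpoints in different components.
2 5 (8): add — endpoints in different components.
1 3 (12): add — endpoints in different components.
3 4 (13): add — endpoints in different components.
1 2 (14): add — endpoints in different components.
Edges rejected before the tree was complete: 0.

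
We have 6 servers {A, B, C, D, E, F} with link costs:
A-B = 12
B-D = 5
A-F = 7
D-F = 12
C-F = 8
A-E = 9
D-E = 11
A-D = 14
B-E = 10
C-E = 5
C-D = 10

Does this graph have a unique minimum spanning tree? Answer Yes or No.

Sort edges by weight, then run Kruskal:
B-D (5): add — endpoints in different components.
C-E (5): add — endpoints in different components.
A-F (7): add — endpoints in different components.
C-F (8): add — endpoints in different components.
A-E (9): skip — A and E already connected.
B-E (10): add — endpoints in different components.
Non-tree edge C-D has weight 10, equal to the heaviest edge on its tree cycle — swapping gives another MST of the same weight. Not unique.

No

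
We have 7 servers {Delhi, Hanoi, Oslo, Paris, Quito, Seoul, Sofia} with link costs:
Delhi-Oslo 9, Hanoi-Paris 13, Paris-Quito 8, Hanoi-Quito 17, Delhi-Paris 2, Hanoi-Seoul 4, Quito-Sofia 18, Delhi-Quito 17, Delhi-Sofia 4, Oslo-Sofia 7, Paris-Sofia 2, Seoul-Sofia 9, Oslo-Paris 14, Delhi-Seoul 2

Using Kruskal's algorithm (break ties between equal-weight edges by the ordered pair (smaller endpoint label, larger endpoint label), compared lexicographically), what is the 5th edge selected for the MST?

Sort edges by weight, then run Kruskal:
Delhi-Paris (2): add — endpoints in different components.
Delhi-Seoul (2): add — endpoints in different components.
Paris-Sofia (2): add — endpoints in different components.
Delhi-Sofia (4): skip — Sofia and Delhi already connected.
Hanoi-Seoul (4): add — endpoints in different components.
Oslo-Sofia (7): add — endpoints in different components.
Paris-Quito (8): add — endpoints in different components.
The 5th edge added is Oslo-Sofia.

Oslo-Sofia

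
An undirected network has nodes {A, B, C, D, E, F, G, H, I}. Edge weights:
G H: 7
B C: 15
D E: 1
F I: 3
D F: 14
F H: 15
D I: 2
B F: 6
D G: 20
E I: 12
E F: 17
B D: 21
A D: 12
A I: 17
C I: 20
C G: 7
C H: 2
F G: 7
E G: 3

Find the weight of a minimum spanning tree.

36

Prim's algorithm from G:
Step 1: cheapest edge leaving the tree is E G (3); add E.
Step 2: cheapest edge leaving the tree is D E (1); add D.
Step 3: cheapest edge leaving the tree is D I (2); add I.
Step 4: cheapest edge leaving the tree is F I (3); add F.
Step 5: cheapest edge leaving the tree is B F (6); add B.
Step 6: cheapest edge leaving the tree is C G (7); add C.
Step 7: cheapest edge leaving the tree is C H (2); add H.
Step 8: cheapest edge leaving the tree is A D (12); add A.
MST edges: E G, D E, D I, F I, B F, C G, C H, A D; total weight 3+1+2+3+6+7+2+12 = 36.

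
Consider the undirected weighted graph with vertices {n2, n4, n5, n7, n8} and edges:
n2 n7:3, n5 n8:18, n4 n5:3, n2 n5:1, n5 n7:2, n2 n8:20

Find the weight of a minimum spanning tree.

Kruskal: consider edges lightest-first.
n2 n5 (1): add — endpoints in different components.
n5 n7 (2): add — endpoints in different components.
n2 n7 (3): skip — n7 and n2 already connected.
n4 n5 (3): add — endpoints in different components.
n5 n8 (18): add — endpoints in different components.
MST edges: n2 n5, n5 n7, n4 n5, n5 n8; total weight 1+2+3+18 = 24.

24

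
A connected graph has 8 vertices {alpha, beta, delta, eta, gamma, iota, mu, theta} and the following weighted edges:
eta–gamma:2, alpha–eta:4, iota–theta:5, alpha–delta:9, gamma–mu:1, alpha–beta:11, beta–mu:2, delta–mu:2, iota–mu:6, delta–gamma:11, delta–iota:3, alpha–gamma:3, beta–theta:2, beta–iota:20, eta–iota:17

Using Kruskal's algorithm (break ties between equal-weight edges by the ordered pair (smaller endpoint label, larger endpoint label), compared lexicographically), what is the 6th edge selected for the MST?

alpha-gamma

Kruskal: consider edges lightest-first.
gamma–mu (1): add — endpoints in different components.
beta–mu (2): add — endpoints in different components.
beta–theta (2): add — endpoints in different components.
delta–mu (2): add — endpoints in different components.
eta–gamma (2): add — endpoints in different components.
alpha–gamma (3): add — endpoints in different components.
delta–iota (3): add — endpoints in different components.
The 6th edge added is alpha–gamma.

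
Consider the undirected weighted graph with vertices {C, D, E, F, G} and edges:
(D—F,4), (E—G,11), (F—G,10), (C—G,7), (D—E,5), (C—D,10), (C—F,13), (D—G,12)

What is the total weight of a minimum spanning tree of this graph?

26

Sort edges by weight, then run Kruskal:
D—F (4): add — endpoints in different components.
D—E (5): add — endpoints in different components.
C—G (7): add — endpoints in different components.
C—D (10): add — endpoints in different components.
MST edges: D—F, D—E, C—G, C—D; total weight 4+5+7+10 = 26.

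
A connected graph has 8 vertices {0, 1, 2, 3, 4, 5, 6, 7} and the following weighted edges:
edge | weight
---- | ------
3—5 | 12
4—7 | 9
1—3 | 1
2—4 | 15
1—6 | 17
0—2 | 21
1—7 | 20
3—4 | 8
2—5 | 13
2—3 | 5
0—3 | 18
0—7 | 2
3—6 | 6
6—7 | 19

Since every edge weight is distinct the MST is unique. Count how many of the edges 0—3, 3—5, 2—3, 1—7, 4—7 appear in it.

Kruskal's algorithm — process edges by increasing weight (ties by edge label):
1—3 (1): add — endpoints in different components.
0—7 (2): add — endpoints in different components.
2—3 (5): add — endpoints in different components.
3—6 (6): add — endpoints in different components.
3—4 (8): add — endpoints in different components.
4—7 (9): add — endpoints in different components.
3—5 (12): add — endpoints in different components.
MST edge set: {1—3, 0—7, 2—3, 3—6, 3—4, 4—7, 3—5}.
Of the listed edges, {3—5, 2—3, 4—7} are in the MST → 3.

3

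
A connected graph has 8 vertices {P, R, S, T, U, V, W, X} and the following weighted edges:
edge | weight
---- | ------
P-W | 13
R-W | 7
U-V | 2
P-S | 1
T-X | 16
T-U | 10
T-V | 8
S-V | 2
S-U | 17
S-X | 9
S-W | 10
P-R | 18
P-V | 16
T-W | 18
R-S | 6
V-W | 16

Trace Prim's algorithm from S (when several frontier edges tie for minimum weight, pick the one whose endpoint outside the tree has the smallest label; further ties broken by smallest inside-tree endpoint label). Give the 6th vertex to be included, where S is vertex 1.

Prim's algorithm from S:
Step 1: cheapest edge leaving the tree is P-S (1); add P.
Step 2: cheapest edge leaving the tree is S-V (2); add V.
Step 3: cheapest edge leaving the tree is U-V (2); add U.
Step 4: cheapest edge leaving the tree is R-S (6); add R.
Step 5: cheapest edge leaving the tree is R-W (7); add W.
Step 6: cheapest edge leaving the tree is T-V (8); add T.
Step 7: cheapest edge leaving the tree is S-X (9); add X.
Vertex order: S, P, V, U, R, W, T, X. The 6th vertex is W.

W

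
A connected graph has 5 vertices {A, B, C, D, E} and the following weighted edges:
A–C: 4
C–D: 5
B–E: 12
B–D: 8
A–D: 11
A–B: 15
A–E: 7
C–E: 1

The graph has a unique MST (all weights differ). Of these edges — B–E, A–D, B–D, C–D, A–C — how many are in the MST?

Kruskal: consider edges lightest-first.
C–E (1): add — endpoints in different components.
A–C (4): add — endpoints in different components.
C–D (5): add — endpoints in different components.
A–E (7): skip — A and E already connected.
B–D (8): add — endpoints in different components.
MST edge set: {C–E, A–C, C–D, B–D}.
Of the listed edges, {B–D, C–D, A–C} are in the MST → 3.

3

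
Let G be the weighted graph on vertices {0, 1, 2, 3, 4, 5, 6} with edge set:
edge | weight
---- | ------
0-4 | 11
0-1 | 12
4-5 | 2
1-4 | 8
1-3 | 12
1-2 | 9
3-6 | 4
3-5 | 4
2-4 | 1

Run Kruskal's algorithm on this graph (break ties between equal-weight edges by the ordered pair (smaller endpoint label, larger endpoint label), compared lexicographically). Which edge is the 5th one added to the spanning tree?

1-4

Kruskal's algorithm — process edges by increasing weight (ties by edge label):
2-4 (1): add — endpoints in different components.
4-5 (2): add — endpoints in different components.
3-5 (4): add — endpoints in different components.
3-6 (4): add — endpoints in different components.
1-4 (8): add — endpoints in different components.
1-2 (9): skip — 1 and 2 already connected.
0-4 (11): add — endpoints in different components.
The 5th edge added is 1-4.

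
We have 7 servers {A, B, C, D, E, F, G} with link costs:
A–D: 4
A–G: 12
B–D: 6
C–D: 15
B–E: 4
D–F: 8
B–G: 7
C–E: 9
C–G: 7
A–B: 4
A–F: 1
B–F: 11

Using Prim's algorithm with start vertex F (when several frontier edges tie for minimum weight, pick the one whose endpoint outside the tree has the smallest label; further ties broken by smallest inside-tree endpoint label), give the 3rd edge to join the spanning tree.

A-D

Prim, starting at F.
Step 1: frontier [A–F 1, D–F 8, B–F 11] → take A–F (1); add A.
Step 2: frontier [A–B 4, A–D 4, A–G 12, D–F 8, B–F 11] → take A–B (4); add B.
Step 3: frontier [A–D 4, A–G 12, B–E 4, B–D 6, B–G 7, D–F 8] → take A–D (4); add D.
Step 4: frontier [A–G 12, B–E 4, B–G 7, C–D 15] → take B–E (4); add E.
Step 5: frontier [A–G 12, B–G 7, C–D 15, C–E 9] → take B–G (7); add G.
Step 6: frontier [C–D 15, C–E 9, C–G 7] → take C–G (7); add C.
The 3rd edge added is A–D.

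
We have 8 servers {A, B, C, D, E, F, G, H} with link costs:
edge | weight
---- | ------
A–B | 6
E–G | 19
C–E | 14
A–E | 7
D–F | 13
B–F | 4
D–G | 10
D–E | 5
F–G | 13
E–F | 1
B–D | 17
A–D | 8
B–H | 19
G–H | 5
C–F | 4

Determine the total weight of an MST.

35

Prim, starting at H.
Step 1: cheapest edge leaving the tree is G–H (5); add G.
Step 2: cheapest edge leaving the tree is D–G (10); add D.
Step 3: cheapest edge leaving the tree is D–E (5); add E.
Step 4: cheapest edge leaving the tree is E–F (1); add F.
Step 5: cheapest edge leaving the tree is B–F (4); add B.
Step 6: cheapest edge leaving the tree is C–F (4); add C.
Step 7: cheapest edge leaving the tree is A–B (6); add A.
MST edges: G–H, D–G, D–E, E–F, B–F, C–F, A–B; total weight 5+10+5+1+4+4+6 = 35.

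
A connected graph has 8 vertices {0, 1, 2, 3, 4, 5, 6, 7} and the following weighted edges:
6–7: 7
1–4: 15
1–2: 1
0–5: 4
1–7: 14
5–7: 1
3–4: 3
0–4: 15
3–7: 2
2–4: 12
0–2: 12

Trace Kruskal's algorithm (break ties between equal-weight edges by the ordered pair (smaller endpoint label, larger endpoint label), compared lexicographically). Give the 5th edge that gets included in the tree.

Kruskal's algorithm — process edges by increasing weight (ties by edge label):
1–2 (1): add — endpoints in different components.
5–7 (1): add — endpoints in different components.
3–7 (2): add — endpoints in different components.
3–4 (3): add — endpoints in different components.
0–5 (4): add — endpoints in different components.
6–7 (7): add — endpoints in different components.
0–2 (12): add — endpoints in different components.
The 5th edge added is 0–5.

0-5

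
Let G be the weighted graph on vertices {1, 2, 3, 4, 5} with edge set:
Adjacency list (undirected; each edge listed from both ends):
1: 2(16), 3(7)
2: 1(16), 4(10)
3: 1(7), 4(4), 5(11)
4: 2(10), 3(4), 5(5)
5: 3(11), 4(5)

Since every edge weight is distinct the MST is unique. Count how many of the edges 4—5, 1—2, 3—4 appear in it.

2

Kruskal: consider edges lightest-first.
3—4 (4): add — endpoints in different components.
4—5 (5): add — endpoints in different components.
1—3 (7): add — endpoints in different components.
2—4 (10): add — endpoints in different components.
MST edge set: {3—4, 4—5, 1—3, 2—4}.
Of the listed edges, {4—5, 3—4} are in the MST → 2.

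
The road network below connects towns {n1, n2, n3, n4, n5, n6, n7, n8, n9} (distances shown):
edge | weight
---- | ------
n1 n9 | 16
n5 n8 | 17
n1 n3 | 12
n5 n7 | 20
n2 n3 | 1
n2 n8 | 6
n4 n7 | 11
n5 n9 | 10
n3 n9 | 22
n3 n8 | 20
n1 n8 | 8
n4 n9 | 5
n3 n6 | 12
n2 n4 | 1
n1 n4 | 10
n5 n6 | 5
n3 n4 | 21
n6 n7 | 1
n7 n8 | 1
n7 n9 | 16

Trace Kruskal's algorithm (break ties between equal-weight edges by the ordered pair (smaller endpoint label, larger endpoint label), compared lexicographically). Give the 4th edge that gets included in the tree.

n7-n8

Kruskal's algorithm — process edges by increasing weight (ties by edge label):
n2 n3 (1): add — endpoints in different components.
n2 n4 (1): add — endpoints in different components.
n6 n7 (1): add — endpoints in different components.
n7 n8 (1): add — endpoints in different components.
n4 n9 (5): add — endpoints in different components.
n5 n6 (5): add — endpoints in different components.
n2 n8 (6): add — endpoints in different components.
n1 n8 (8): add — endpoints in different components.
The 4th edge added is n7 n8.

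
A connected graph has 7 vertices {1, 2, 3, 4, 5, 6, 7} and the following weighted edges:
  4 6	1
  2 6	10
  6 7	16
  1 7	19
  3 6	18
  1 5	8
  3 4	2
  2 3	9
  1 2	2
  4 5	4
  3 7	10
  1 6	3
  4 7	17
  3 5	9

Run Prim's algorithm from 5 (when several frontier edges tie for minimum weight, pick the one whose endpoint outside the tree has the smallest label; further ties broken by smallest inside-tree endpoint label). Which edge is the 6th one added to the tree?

Grow the tree from 5 using Prim:
Step 1: frontier [4 5 4, 1 5 8, 3 5 9] → take 4 5 (4); add 4.
Step 2: frontier [4 6 1, 3 4 2, 4 7 17, 1 5 8, 3 5 9] → take 4 6 (1); add 6.
Step 3: frontier [3 4 2, 4 7 17, 1 5 8, 3 5 9, 1 6 3, 2 6 10, 6 7 16, 3 6 18] → take 3 4 (2); add 3.
Step 4: frontier [2 3 9, 3 7 10, 4 7 17, 1 5 8, 1 6 3, 2 6 10, 6 7 16] → take 1 6 (3); add 1.
Step 5: frontier [1 2 2, 1 7 19, 2 3 9, 3 7 10, 4 7 17, 2 6 10, 6 7 16] → take 1 2 (2); add 2.
Step 6: frontier [1 7 19, 3 7 10, 4 7 17, 6 7 16] → take 3 7 (10); add 7.
The 6th edge added is 3 7.

3-7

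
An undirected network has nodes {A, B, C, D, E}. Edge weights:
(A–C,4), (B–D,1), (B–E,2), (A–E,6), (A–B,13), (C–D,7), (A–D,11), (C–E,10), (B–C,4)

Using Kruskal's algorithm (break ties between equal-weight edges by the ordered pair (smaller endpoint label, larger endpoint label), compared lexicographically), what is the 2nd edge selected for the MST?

Kruskal: consider edges lightest-first.
B–D (1): add. Components now {A} {B,D} {C} {E}
B–E (2): add. Components now {A} {B,D,E} {C}
A–C (4): add. Components now {A,C} {B,D,E}
B–C (4): add. Components now {A,B,C,D,E}
The 2nd edge added is B–E.

B-E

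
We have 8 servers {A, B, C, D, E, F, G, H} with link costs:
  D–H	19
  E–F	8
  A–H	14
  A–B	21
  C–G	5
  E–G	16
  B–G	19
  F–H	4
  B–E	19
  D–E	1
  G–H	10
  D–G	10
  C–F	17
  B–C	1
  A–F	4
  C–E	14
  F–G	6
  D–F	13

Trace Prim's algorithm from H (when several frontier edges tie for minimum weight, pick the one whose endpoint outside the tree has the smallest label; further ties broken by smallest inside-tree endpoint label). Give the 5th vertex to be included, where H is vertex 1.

Prim, starting at H.
Step 1: cheapest edge leaving the tree is F–H (4); add F.
Step 2: cheapest edge leaving the tree is A–F (4); add A.
Step 3: cheapest edge leaving the tree is F–G (6); add G.
Step 4: cheapest edge leaving the tree is C–G (5); add C.
Step 5: cheapest edge leaving the tree is B–C (1); add B.
Step 6: cheapest edge leaving the tree is E–F (8); add E.
Step 7: cheapest edge leaving the tree is D–E (1); add D.
Vertex order: H, F, A, G, C, B, E, D. The 5th vertex is C.

C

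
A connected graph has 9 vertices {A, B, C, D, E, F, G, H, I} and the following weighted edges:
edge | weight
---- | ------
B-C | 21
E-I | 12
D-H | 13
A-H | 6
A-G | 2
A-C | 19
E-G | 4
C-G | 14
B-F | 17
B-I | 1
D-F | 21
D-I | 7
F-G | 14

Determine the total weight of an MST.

60

Kruskal's algorithm — process edges by increasing weight (ties by edge label):
B-I (1): add — endpoints in different components.
A-G (2): add — endpoints in different components.
E-G (4): add — endpoints in different components.
A-H (6): add — endpoints in different components.
D-I (7): add — endpoints in different components.
E-I (12): add — endpoints in different components.
D-H (13): skip — D and H already connected.
C-G (14): add — endpoints in different components.
F-G (14): add — endpoints in different components.
MST edges: B-I, A-G, E-G, A-H, D-I, E-I, C-G, F-G; total weight 1+2+4+6+7+12+14+14 = 60.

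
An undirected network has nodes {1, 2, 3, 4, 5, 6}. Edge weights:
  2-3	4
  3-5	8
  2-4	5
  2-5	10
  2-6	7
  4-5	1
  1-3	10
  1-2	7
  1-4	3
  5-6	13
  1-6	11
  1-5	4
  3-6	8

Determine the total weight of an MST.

20

Kruskal's algorithm — process edges by increasing weight (ties by edge label):
4-5 (1): add. Components now {1} {2} {3} {4,5} {6}
1-4 (3): add. Components now {1,4,5} {2} {3} {6}
1-5 (4): skip — 1 and 5 already connected.
2-3 (4): add. Components now {1,4,5} {2,3} {6}
2-4 (5): add. Components now {1,2,3,4,5} {6}
1-2 (7): skip — 1 and 2 already connected.
2-6 (7): add. Components now {1,2,3,4,5,6}
MST edges: 4-5, 1-4, 2-3, 2-4, 2-6; total weight 1+3+4+5+7 = 20.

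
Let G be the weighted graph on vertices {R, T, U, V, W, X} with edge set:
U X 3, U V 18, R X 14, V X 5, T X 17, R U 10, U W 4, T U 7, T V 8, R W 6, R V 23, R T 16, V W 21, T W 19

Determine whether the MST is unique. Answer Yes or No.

Sort edges by weight, then run Kruskal:
U X (3): add — endpoints in different components.
U W (4): add — endpoints in different components.
V X (5): add — endpoints in different components.
R W (6): add — endpoints in different components.
T U (7): add — endpoints in different components.
Every non-tree edge has weight strictly greater than the heaviest edge on the tree path between its endpoints, so the MST is unique.

Yes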